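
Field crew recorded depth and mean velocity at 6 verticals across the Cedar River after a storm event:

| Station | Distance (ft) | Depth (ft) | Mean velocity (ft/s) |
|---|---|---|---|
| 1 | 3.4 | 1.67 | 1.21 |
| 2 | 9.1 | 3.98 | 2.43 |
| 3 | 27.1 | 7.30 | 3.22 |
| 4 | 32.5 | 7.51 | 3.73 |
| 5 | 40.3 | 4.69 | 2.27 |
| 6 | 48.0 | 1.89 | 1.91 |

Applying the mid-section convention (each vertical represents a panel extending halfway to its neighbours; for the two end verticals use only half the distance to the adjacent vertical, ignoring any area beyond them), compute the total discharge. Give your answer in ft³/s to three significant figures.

w_1 = (9.1 − 3.4)/2 = 2.85 ft; q_1 = 1.21 × 1.67 × 2.85 = 5.759 ft³/s
w_2 = (27.1 − 3.4)/2 = 11.85 ft; q_2 = 2.43 × 3.98 × 11.85 = 114.6 ft³/s
w_3 = (32.5 − 9.1)/2 = 11.7 ft; q_3 = 3.22 × 7.30 × 11.7 = 275.0 ft³/s
w_4 = (40.3 − 27.1)/2 = 6.6 ft; q_4 = 3.73 × 7.51 × 6.6 = 184.9 ft³/s
w_5 = (48.0 − 32.5)/2 = 7.75 ft; q_5 = 2.27 × 4.69 × 7.75 = 82.51 ft³/s
w_6 = (48.0 − 40.3)/2 = 3.85 ft; q_6 = 1.91 × 1.89 × 3.85 = 13.90 ft³/s
Q = Σ qᵢ = 676.7 ft³/s

677 ft³/s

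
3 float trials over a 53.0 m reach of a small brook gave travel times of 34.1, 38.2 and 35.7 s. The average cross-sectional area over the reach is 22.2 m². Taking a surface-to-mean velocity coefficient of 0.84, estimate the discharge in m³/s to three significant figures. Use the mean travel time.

t̄ = (34.1 + 38.2 + 35.7) / 3 = 36 s
v_surface = L / t̄ = 53.0 / 36 = 1.472 m/s
v_mean = 0.84 × 1.472 = 1.237 m/s
Q = A × v_mean = 22.2 × 1.237 = 27.45 m³/s

27.5 m³/s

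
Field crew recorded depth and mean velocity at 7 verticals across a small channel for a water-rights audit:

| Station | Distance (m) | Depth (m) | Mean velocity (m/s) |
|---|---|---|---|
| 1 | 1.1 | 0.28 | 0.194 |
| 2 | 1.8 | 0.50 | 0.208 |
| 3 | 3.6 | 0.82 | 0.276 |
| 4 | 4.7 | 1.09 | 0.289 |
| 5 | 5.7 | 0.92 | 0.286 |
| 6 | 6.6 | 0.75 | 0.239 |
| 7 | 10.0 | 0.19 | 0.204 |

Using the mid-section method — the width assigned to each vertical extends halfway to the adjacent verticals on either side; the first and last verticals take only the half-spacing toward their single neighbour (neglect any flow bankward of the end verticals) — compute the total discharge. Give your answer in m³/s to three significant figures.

1.51 m³/s

w_1 = (1.8 − 1.1)/2 = 0.35 m; q_1 = 0.194 × 0.28 × 0.35 = 0.01901 m³/s
w_2 = (3.6 − 1.1)/2 = 1.25 m; q_2 = 0.208 × 0.50 × 1.25 = 0.1300 m³/s
w_3 = (4.7 − 1.8)/2 = 1.45 m; q_3 = 0.276 × 0.82 × 1.45 = 0.3282 m³/s
w_4 = (5.7 − 3.6)/2 = 1.05 m; q_4 = 0.289 × 1.09 × 1.05 = 0.3308 m³/s
w_5 = (6.6 − 4.7)/2 = 0.95 m; q_5 = 0.286 × 0.92 × 0.95 = 0.2500 m³/s
w_6 = (10.0 − 5.7)/2 = 2.15 m; q_6 = 0.239 × 0.75 × 2.15 = 0.3854 m³/s
w_7 = (10.0 − 6.6)/2 = 1.7 m; q_7 = 0.204 × 0.19 × 1.7 = 0.06589 m³/s
Q = Σ qᵢ = 1.509 m³/s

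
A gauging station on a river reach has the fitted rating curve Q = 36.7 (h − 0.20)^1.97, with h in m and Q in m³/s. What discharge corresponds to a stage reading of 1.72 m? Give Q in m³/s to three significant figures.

Q = 36.7 × (1.72 − 0.20)^1.97 = 36.7 × 1.52^1.97 = 83.73 m³/s

83.7 m³/s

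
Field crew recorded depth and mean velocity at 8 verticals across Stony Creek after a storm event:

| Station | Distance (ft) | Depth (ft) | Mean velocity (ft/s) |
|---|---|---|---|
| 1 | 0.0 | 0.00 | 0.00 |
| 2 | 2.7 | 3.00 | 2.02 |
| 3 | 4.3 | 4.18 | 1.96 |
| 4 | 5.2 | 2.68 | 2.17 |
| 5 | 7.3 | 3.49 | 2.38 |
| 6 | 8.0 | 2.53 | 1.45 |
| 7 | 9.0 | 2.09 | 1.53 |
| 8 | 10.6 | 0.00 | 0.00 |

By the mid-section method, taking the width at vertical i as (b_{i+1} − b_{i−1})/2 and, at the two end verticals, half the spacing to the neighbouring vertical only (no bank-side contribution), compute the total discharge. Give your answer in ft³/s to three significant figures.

50.9 ft³/s

w_2 = (4.3 − 0.0)/2 = 2.15 ft; q_2 = 2.02 × 3.00 × 2.15 = 13.03 ft³/s
w_3 = (5.2 − 2.7)/2 = 1.25 ft; q_3 = 1.96 × 4.18 × 1.25 = 10.24 ft³/s
w_4 = (7.3 − 4.3)/2 = 1.5 ft; q_4 = 2.17 × 2.68 × 1.5 = 8.723 ft³/s
w_5 = (8.0 − 5.2)/2 = 1.4 ft; q_5 = 2.38 × 3.49 × 1.4 = 11.63 ft³/s
w_6 = (9.0 − 7.3)/2 = 0.85 ft; q_6 = 1.45 × 2.53 × 0.85 = 3.118 ft³/s
w_7 = (10.6 − 8.0)/2 = 1.3 ft; q_7 = 1.53 × 2.09 × 1.3 = 4.157 ft³/s
Stations 1, 8 contribute zero (depth or velocity is 0).
Q = Σ qᵢ = 50.90 ft³/s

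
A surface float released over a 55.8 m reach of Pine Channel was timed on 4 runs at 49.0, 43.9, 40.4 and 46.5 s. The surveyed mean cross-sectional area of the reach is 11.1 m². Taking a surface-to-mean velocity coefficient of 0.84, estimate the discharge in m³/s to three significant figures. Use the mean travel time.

11.6 m³/s

t̄ = (49.0 + 43.9 + 40.4 + 46.5) / 4 = 44.95 s
v_surface = L / t̄ = 55.8 / 44.95 = 1.241 m/s
v_mean = 0.84 × 1.241 = 1.043 m/s
Q = A × v_mean = 11.1 × 1.043 = 11.57 m³/s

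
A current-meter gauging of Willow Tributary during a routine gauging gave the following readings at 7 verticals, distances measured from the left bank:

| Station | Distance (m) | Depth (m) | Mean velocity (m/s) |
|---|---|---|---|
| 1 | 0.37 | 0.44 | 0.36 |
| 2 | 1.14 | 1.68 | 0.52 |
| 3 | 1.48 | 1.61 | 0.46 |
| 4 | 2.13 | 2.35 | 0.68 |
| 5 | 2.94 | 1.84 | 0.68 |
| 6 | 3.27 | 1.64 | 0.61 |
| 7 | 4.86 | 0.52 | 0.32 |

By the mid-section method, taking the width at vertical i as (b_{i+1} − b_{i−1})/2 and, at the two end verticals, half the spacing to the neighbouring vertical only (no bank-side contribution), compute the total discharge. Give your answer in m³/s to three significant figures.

3.88 m³/s

w_1 = (1.14 − 0.37)/2 = 0.385 m; q_1 = 0.36 × 0.44 × 0.385 = 0.06098 m³/s
w_2 = (1.48 − 0.37)/2 = 0.555 m; q_2 = 0.52 × 1.68 × 0.555 = 0.4848 m³/s
w_3 = (2.13 − 1.14)/2 = 0.495 m; q_3 = 0.46 × 1.61 × 0.495 = 0.3666 m³/s
w_4 = (2.94 − 1.48)/2 = 0.73 m; q_4 = 0.68 × 2.35 × 0.73 = 1.167 m³/s
w_5 = (3.27 − 2.13)/2 = 0.57 m; q_5 = 0.68 × 1.84 × 0.57 = 0.7132 m³/s
w_6 = (4.86 − 2.94)/2 = 0.96 m; q_6 = 0.61 × 1.64 × 0.96 = 0.9604 m³/s
w_7 = (4.86 − 3.27)/2 = 0.795 m; q_7 = 0.32 × 0.52 × 0.795 = 0.1323 m³/s
Q = Σ qᵢ = 3.885 m³/s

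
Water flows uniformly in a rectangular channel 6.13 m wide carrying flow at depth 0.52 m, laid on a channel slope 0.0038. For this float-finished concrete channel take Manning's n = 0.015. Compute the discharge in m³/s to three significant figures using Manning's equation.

A = b·y = 6.13 × 0.52 = 3.188 m²
P = b + 2y = 6.13 + 2×0.52 = 7.170 m
R = A/P = 3.188/7.170 = 0.4446 m
Q = (1/n)·A·R^(2/3)·S^(1/2) = (1/0.015) × 3.188 × 0.4446^(2/3) × 0.0038^(1/2) = 7.631 m³/s

7.63 m³/s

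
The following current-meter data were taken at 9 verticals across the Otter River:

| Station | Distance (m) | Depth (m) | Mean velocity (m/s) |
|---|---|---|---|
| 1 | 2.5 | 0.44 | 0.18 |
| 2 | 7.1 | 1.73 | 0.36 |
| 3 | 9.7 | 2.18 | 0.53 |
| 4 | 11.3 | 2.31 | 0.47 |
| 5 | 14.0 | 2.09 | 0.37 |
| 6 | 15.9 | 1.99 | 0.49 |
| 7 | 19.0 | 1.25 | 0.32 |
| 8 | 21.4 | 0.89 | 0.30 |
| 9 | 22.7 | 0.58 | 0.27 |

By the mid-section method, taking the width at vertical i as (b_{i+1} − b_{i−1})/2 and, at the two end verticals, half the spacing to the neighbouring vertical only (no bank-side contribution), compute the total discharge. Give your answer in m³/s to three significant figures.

w_1 = (7.1 − 2.5)/2 = 2.3 m; q_1 = 0.18 × 0.44 × 2.3 = 0.1822 m³/s
w_2 = (9.7 − 2.5)/2 = 3.6 m; q_2 = 0.36 × 1.73 × 3.6 = 2.242 m³/s
w_3 = (11.3 − 7.1)/2 = 2.1 m; q_3 = 0.53 × 2.18 × 2.1 = 2.426 m³/s
w_4 = (14.0 − 9.7)/2 = 2.15 m; q_4 = 0.47 × 2.31 × 2.15 = 2.334 m³/s
w_5 = (15.9 − 11.3)/2 = 2.3 m; q_5 = 0.37 × 2.09 × 2.3 = 1.779 m³/s
w_6 = (19.0 − 14.0)/2 = 2.5 m; q_6 = 0.49 × 1.99 × 2.5 = 2.438 m³/s
w_7 = (21.4 − 15.9)/2 = 2.75 m; q_7 = 0.32 × 1.25 × 2.75 = 1.100 m³/s
w_8 = (22.7 − 19.0)/2 = 1.85 m; q_8 = 0.30 × 0.89 × 1.85 = 0.4940 m³/s
w_9 = (22.7 − 21.4)/2 = 0.65 m; q_9 = 0.27 × 0.58 × 0.65 = 0.1018 m³/s
Q = Σ qᵢ = 13.10 m³/s

13.1 m³/s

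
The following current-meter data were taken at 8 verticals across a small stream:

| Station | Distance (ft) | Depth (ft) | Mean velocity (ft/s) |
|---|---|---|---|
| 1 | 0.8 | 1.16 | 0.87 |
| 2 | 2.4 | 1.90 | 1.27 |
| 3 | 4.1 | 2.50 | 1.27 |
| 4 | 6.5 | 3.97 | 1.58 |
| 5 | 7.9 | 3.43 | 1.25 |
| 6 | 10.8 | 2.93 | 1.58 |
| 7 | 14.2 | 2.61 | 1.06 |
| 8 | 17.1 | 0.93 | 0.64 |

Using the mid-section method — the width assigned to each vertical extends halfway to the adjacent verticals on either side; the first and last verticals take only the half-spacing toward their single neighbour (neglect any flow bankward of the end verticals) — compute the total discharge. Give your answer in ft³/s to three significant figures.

56.6 ft³/s

w_1 = (2.4 − 0.8)/2 = 0.8 ft; q_1 = 0.87 × 1.16 × 0.8 = 0.8074 ft³/s
w_2 = (4.1 − 0.8)/2 = 1.65 ft; q_2 = 1.27 × 1.90 × 1.65 = 3.981 ft³/s
w_3 = (6.5 − 2.4)/2 = 2.05 ft; q_3 = 1.27 × 2.50 × 2.05 = 6.509 ft³/s
w_4 = (7.9 − 4.1)/2 = 1.9 ft; q_4 = 1.58 × 3.97 × 1.9 = 11.92 ft³/s
w_5 = (10.8 − 6.5)/2 = 2.15 ft; q_5 = 1.25 × 3.43 × 2.15 = 9.218 ft³/s
w_6 = (14.2 − 7.9)/2 = 3.15 ft; q_6 = 1.58 × 2.93 × 3.15 = 14.58 ft³/s
w_7 = (17.1 − 10.8)/2 = 3.15 ft; q_7 = 1.06 × 2.61 × 3.15 = 8.715 ft³/s
w_8 = (17.1 − 14.2)/2 = 1.45 ft; q_8 = 0.64 × 0.93 × 1.45 = 0.8630 ft³/s
Q = Σ qᵢ = 56.59 ft³/s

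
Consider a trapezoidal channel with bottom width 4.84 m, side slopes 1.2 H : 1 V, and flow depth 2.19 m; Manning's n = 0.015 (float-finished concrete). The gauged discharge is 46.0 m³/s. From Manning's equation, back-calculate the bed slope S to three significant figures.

A = (b + z·y)·y = (4.84 + 1.2×2.19)×2.19 = 16.35 m²
P = b + 2y√(1+z²) = 4.84 + 2×2.19×√(1+1.2²) = 11.68 m
R = A/P = 16.35/11.68 = 1.400 m
S = (Q·n / (1·A·R^(2/3)))² = (46.0×0.015 / (1×16.35×1.251))² = 0.001136

0.00114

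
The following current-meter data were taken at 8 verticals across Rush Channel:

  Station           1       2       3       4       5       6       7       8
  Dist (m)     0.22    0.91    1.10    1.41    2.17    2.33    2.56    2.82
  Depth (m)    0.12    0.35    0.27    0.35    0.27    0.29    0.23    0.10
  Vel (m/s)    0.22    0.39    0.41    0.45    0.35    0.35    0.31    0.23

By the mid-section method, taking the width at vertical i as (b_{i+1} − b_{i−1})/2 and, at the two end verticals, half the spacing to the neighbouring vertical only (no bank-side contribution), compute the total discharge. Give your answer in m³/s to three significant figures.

w_1 = (0.91 − 0.22)/2 = 0.345 m; q_1 = 0.22 × 0.12 × 0.345 = 0.009108 m³/s
w_2 = (1.10 − 0.22)/2 = 0.44 m; q_2 = 0.39 × 0.35 × 0.44 = 0.06006 m³/s
w_3 = (1.41 − 0.91)/2 = 0.25 m; q_3 = 0.41 × 0.27 × 0.25 = 0.02768 m³/s
w_4 = (2.17 − 1.10)/2 = 0.535 m; q_4 = 0.45 × 0.35 × 0.535 = 0.08426 m³/s
w_5 = (2.33 − 1.41)/2 = 0.46 m; q_5 = 0.35 × 0.27 × 0.46 = 0.04347 m³/s
w_6 = (2.56 − 2.17)/2 = 0.195 m; q_6 = 0.35 × 0.29 × 0.195 = 0.01979 m³/s
w_7 = (2.82 − 2.33)/2 = 0.245 m; q_7 = 0.31 × 0.23 × 0.245 = 0.01747 m³/s
w_8 = (2.82 − 2.56)/2 = 0.13 m; q_8 = 0.23 × 0.10 × 0.13 = 0.002990 m³/s
Q = Σ qᵢ = 0.2648 m³/s

0.265 m³/s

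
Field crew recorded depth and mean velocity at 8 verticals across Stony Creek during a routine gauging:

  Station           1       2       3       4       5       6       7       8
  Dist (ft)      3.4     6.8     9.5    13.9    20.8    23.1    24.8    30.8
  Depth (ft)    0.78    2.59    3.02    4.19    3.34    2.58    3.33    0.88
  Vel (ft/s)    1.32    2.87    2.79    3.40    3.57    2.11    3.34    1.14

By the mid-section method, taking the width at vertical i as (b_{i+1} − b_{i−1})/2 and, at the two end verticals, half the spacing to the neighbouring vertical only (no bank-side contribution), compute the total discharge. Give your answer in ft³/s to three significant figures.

246 ft³/s

w_1 = (6.8 − 3.4)/2 = 1.7 ft; q_1 = 1.32 × 0.78 × 1.7 = 1.750 ft³/s
w_2 = (9.5 − 3.4)/2 = 3.05 ft; q_2 = 2.87 × 2.59 × 3.05 = 22.67 ft³/s
w_3 = (13.9 − 6.8)/2 = 3.55 ft; q_3 = 2.79 × 3.02 × 3.55 = 29.91 ft³/s
w_4 = (20.8 − 9.5)/2 = 5.65 ft; q_4 = 3.40 × 4.19 × 5.65 = 80.49 ft³/s
w_5 = (23.1 − 13.9)/2 = 4.6 ft; q_5 = 3.57 × 3.34 × 4.6 = 54.85 ft³/s
w_6 = (24.8 − 20.8)/2 = 2 ft; q_6 = 2.11 × 2.58 × 2 = 10.89 ft³/s
w_7 = (30.8 − 23.1)/2 = 3.85 ft; q_7 = 3.34 × 3.33 × 3.85 = 42.82 ft³/s
w_8 = (30.8 − 24.8)/2 = 3 ft; q_8 = 1.14 × 0.88 × 3 = 3.010 ft³/s
Q = Σ qᵢ = 246.4 ft³/s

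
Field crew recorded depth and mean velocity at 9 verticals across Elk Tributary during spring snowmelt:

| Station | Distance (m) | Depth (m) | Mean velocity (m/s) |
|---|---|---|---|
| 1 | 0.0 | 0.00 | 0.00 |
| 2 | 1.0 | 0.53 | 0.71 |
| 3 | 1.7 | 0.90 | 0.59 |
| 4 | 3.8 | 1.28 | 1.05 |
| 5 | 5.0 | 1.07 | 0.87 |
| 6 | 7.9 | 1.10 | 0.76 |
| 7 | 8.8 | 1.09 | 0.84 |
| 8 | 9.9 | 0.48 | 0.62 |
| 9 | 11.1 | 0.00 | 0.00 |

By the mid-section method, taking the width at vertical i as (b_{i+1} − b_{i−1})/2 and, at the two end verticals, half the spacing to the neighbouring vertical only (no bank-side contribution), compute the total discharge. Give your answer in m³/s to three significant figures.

8.04 m³/s

w_2 = (1.7 − 0.0)/2 = 0.85 m; q_2 = 0.71 × 0.53 × 0.85 = 0.3199 m³/s
w_3 = (3.8 − 1.0)/2 = 1.4 m; q_3 = 0.59 × 0.90 × 1.4 = 0.7434 m³/s
w_4 = (5.0 − 1.7)/2 = 1.65 m; q_4 = 1.05 × 1.28 × 1.65 = 2.218 m³/s
w_5 = (7.9 − 3.8)/2 = 2.05 m; q_5 = 0.87 × 1.07 × 2.05 = 1.908 m³/s
w_6 = (8.8 − 5.0)/2 = 1.9 m; q_6 = 0.76 × 1.10 × 1.9 = 1.588 m³/s
w_7 = (9.9 − 7.9)/2 = 1 m; q_7 = 0.84 × 1.09 × 1 = 0.9156 m³/s
w_8 = (11.1 − 8.8)/2 = 1.15 m; q_8 = 0.62 × 0.48 × 1.15 = 0.3422 m³/s
Stations 1, 9 contribute zero (depth or velocity is 0).
Q = Σ qᵢ = 8.035 m³/s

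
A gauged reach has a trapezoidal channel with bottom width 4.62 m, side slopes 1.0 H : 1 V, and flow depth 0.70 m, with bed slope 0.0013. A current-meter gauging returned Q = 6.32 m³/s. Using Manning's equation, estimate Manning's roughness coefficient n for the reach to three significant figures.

0.0145

A = (b + z·y)·y = (4.62 + 1.0×0.70)×0.70 = 3.724 m²
P = b + 2y√(1+z²) = 4.62 + 2×0.70×√(1+1.0²) = 6.600 m
R = A/P = 3.724/6.600 = 0.5643 m
n = (1/Q)·A·R^(2/3)·S^(1/2) = (1/6.32) × 3.724 × 0.6828 × 0.03606 = 0.01451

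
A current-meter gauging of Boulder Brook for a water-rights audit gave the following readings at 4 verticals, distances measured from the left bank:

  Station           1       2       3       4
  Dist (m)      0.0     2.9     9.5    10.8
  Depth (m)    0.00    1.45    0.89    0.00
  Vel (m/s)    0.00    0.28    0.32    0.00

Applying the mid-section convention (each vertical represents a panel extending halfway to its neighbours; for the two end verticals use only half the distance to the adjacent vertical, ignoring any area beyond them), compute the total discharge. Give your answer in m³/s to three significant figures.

w_2 = (9.5 − 0.0)/2 = 4.75 m; q_2 = 0.28 × 1.45 × 4.75 = 1.929 m³/s
w_3 = (10.8 − 2.9)/2 = 3.95 m; q_3 = 0.32 × 0.89 × 3.95 = 1.125 m³/s
Stations 1, 4 contribute zero (depth or velocity is 0).
Q = Σ qᵢ = 3.053 m³/s

3.05 m³/s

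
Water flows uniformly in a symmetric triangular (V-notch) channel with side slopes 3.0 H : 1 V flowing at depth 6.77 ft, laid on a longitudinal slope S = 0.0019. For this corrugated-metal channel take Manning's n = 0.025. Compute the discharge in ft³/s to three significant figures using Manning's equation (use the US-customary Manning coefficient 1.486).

775 ft³/s

A = z·y² = 3.0×6.77² = 137.5 ft²
P = 2y√(1+z²) = 2×6.77×√(1+3.0²) = 42.82 ft
R = A/P = 137.5/42.82 = 3.211 ft
Q = (1.486/n)·A·R^(2/3)·S^(1/2) = (1.486/0.025) × 137.5 × 3.211^(2/3) × 0.0019^(1/2) = 775.4 ft³/s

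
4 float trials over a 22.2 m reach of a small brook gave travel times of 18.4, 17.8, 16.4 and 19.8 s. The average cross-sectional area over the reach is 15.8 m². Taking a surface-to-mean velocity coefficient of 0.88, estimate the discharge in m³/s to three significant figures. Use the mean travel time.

t̄ = (18.4 + 17.8 + 16.4 + 19.8) / 4 = 18.1 s
v_surface = L / t̄ = 22.2 / 18.1 = 1.227 m/s
v_mean = 0.88 × 1.227 = 1.079 m/s
Q = A × v_mean = 15.8 × 1.079 = 17.05 m³/s

17.1 m³/s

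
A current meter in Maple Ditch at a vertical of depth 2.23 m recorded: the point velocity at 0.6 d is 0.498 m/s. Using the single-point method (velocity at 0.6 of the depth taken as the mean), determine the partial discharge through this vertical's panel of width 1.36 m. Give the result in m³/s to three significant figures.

v̄ = v₀.₆ = 0.498 m/s
q = v̄ × d × w = 0.4980 × 2.23 × 1.36 = 1.510 m³/s

1.51 m³/s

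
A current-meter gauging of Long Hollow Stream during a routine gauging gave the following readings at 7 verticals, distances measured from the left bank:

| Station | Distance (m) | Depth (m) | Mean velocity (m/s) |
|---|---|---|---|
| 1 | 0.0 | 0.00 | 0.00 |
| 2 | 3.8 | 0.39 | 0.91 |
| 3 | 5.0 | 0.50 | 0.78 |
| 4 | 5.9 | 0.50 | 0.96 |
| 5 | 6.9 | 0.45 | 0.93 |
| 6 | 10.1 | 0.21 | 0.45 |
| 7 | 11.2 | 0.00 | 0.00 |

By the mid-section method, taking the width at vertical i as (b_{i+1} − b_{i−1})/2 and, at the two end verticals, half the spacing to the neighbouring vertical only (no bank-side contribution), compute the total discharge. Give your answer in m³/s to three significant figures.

2.83 m³/s

w_2 = (5.0 − 0.0)/2 = 2.5 m; q_2 = 0.91 × 0.39 × 2.5 = 0.8873 m³/s
w_3 = (5.9 − 3.8)/2 = 1.05 m; q_3 = 0.78 × 0.50 × 1.05 = 0.4095 m³/s
w_4 = (6.9 − 5.0)/2 = 0.95 m; q_4 = 0.96 × 0.50 × 0.95 = 0.4560 m³/s
w_5 = (10.1 − 5.9)/2 = 2.1 m; q_5 = 0.93 × 0.45 × 2.1 = 0.8789 m³/s
w_6 = (11.2 − 6.9)/2 = 2.15 m; q_6 = 0.45 × 0.21 × 2.15 = 0.2032 m³/s
Stations 1, 7 contribute zero (depth or velocity is 0).
Q = Σ qᵢ = 2.835 m³/s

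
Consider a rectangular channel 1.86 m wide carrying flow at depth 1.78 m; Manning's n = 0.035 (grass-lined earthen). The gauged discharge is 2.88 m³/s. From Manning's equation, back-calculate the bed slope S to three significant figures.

0.00179

A = b·y = 1.86 × 1.78 = 3.311 m²
P = b + 2y = 1.86 + 2×1.78 = 5.420 m
R = A/P = 3.311/5.420 = 0.6108 m
S = (Q·n / (1·A·R^(2/3)))² = (2.88×0.035 / (1×3.311×0.7199))² = 0.001788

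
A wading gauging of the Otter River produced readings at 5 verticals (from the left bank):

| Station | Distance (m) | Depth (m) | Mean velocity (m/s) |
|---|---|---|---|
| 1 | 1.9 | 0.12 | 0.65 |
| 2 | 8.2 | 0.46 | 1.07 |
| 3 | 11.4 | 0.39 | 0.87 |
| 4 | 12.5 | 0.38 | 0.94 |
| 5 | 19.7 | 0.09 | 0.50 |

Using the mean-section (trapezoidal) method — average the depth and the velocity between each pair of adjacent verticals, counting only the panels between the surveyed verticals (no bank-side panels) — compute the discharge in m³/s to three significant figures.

Panel 1-2: Δb = 6.3 m, d̄ = (0.12+0.46)/2 = 0.29, v̄ = (0.65+1.07)/2 = 0.86 → q = 6.3×0.29×0.86 = 1.571 m³/s
Panel 2-3: Δb = 3.2 m, d̄ = (0.46+0.39)/2 = 0.425, v̄ = (1.07+0.87)/2 = 0.97 → q = 3.2×0.425×0.97 = 1.319 m³/s
Panel 3-4: Δb = 1.1 m, d̄ = (0.39+0.38)/2 = 0.385, v̄ = (0.87+0.94)/2 = 0.905 → q = 1.1×0.385×0.905 = 0.3833 m³/s
Panel 4-5: Δb = 7.2 m, d̄ = (0.38+0.09)/2 = 0.235, v̄ = (0.94+0.50)/2 = 0.72 → q = 7.2×0.235×0.72 = 1.218 m³/s
Q = Σ q = 4.492 m³/s

4.49 m³/s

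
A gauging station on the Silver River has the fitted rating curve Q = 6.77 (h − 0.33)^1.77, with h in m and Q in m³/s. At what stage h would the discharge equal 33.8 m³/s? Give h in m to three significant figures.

h − h₀ = (Q/C)^(1/b) = (33.8/6.77)^(1/1.77) = 2.480 m
h = 0.33 + 2.480 = 2.810 m

2.81 m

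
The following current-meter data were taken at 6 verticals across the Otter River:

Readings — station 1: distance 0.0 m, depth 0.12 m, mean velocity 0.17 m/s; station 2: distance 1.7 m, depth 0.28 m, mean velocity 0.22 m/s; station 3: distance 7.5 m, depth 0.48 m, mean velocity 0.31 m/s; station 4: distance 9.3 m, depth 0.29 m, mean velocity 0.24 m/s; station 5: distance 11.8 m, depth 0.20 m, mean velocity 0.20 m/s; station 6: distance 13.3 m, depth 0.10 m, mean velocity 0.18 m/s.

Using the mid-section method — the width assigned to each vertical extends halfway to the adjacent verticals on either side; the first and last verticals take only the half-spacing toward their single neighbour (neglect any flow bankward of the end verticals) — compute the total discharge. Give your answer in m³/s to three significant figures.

1.06 m³/s

w_1 = (1.7 − 0.0)/2 = 0.85 m; q_1 = 0.17 × 0.12 × 0.85 = 0.01734 m³/s
w_2 = (7.5 − 0.0)/2 = 3.75 m; q_2 = 0.22 × 0.28 × 3.75 = 0.2310 m³/s
w_3 = (9.3 − 1.7)/2 = 3.8 m; q_3 = 0.31 × 0.48 × 3.8 = 0.5654 m³/s
w_4 = (11.8 − 7.5)/2 = 2.15 m; q_4 = 0.24 × 0.29 × 2.15 = 0.1496 m³/s
w_5 = (13.3 − 9.3)/2 = 2 m; q_5 = 0.20 × 0.20 × 2 = 0.08000 m³/s
w_6 = (13.3 − 11.8)/2 = 0.75 m; q_6 = 0.18 × 0.10 × 0.75 = 0.01350 m³/s
Q = Σ qᵢ = 1.057 m³/s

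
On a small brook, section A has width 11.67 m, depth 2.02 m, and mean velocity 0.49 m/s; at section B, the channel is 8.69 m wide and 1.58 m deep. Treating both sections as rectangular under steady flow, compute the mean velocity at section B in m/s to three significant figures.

0.841 m/s

Q = A₁V₁ = (11.67×2.02) × 0.49 = 11.55 m³/s
A₂ = 8.69 × 1.58 = 13.73 m²
V₂ = Q/A₂ = 11.55/13.73 = 0.8413 m/s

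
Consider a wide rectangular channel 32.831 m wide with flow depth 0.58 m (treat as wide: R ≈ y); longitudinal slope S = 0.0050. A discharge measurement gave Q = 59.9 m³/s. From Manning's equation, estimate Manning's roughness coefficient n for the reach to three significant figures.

A = b·y = 32.831 × 0.58 = 19.04 m²
Wide channel: R ≈ y = 0.58 m
n = (1/Q)·A·R^(2/3)·S^(1/2) = (1/59.9) × 19.04 × 0.6955 × 0.07071 = 0.01563

0.0156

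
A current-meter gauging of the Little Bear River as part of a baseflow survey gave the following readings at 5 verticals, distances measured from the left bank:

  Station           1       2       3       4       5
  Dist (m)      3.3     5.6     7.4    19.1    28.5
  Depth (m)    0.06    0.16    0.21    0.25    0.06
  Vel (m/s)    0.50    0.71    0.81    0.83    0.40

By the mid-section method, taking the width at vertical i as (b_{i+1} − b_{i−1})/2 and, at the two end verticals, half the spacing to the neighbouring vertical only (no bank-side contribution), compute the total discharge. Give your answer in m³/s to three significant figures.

3.72 m³/s

w_1 = (5.6 − 3.3)/2 = 1.15 m; q_1 = 0.50 × 0.06 × 1.15 = 0.03450 m³/s
w_2 = (7.4 − 3.3)/2 = 2.05 m; q_2 = 0.71 × 0.16 × 2.05 = 0.2329 m³/s
w_3 = (19.1 − 5.6)/2 = 6.75 m; q_3 = 0.81 × 0.21 × 6.75 = 1.148 m³/s
w_4 = (28.5 − 7.4)/2 = 10.55 m; q_4 = 0.83 × 0.25 × 10.55 = 2.189 m³/s
w_5 = (28.5 − 19.1)/2 = 4.7 m; q_5 = 0.40 × 0.06 × 4.7 = 0.1128 m³/s
Q = Σ qᵢ = 3.717 m³/s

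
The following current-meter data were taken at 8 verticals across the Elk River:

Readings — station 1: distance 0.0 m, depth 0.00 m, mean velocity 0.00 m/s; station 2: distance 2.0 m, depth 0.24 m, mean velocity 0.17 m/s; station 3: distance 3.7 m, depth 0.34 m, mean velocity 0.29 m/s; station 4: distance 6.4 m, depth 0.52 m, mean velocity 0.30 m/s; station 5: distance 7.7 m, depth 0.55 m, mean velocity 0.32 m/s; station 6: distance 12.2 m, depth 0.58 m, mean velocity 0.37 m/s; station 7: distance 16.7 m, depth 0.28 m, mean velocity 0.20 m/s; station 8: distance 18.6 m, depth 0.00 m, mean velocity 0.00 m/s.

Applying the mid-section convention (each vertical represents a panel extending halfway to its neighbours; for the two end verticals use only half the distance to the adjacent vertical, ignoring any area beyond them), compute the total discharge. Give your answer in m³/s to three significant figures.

2.26 m³/s

w_2 = (3.7 − 0.0)/2 = 1.85 m; q_2 = 0.17 × 0.24 × 1.85 = 0.07548 m³/s
w_3 = (6.4 − 2.0)/2 = 2.2 m; q_3 = 0.29 × 0.34 × 2.2 = 0.2169 m³/s
w_4 = (7.7 − 3.7)/2 = 2 m; q_4 = 0.30 × 0.52 × 2 = 0.3120 m³/s
w_5 = (12.2 − 6.4)/2 = 2.9 m; q_5 = 0.32 × 0.55 × 2.9 = 0.5104 m³/s
w_6 = (16.7 − 7.7)/2 = 4.5 m; q_6 = 0.37 × 0.58 × 4.5 = 0.9657 m³/s
w_7 = (18.6 − 12.2)/2 = 3.2 m; q_7 = 0.20 × 0.28 × 3.2 = 0.1792 m³/s
Stations 1, 8 contribute zero (depth or velocity is 0).
Q = Σ qᵢ = 2.260 m³/s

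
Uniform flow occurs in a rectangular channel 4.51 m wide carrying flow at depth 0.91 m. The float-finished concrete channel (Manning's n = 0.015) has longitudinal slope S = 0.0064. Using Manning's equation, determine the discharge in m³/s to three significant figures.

16.4 m³/s

A = b·y = 4.51 × 0.91 = 4.104 m²
P = b + 2y = 4.51 + 2×0.91 = 6.330 m
R = A/P = 4.104/6.330 = 0.6484 m
Q = (1/n)·A·R^(2/3)·S^(1/2) = (1/0.015) × 4.104 × 0.6484^(2/3) × 0.0064^(1/2) = 16.40 m³/s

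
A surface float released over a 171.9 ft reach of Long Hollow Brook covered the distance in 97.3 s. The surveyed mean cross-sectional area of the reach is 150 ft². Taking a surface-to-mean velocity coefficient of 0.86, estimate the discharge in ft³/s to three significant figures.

228 ft³/s

v_surface = L / t̄ = 171.9 / 97.3 = 1.767 ft/s
v_mean = 0.86 × 1.767 = 1.519 ft/s
Q = A × v_mean = 150 × 1.519 = 227.9 ft³/s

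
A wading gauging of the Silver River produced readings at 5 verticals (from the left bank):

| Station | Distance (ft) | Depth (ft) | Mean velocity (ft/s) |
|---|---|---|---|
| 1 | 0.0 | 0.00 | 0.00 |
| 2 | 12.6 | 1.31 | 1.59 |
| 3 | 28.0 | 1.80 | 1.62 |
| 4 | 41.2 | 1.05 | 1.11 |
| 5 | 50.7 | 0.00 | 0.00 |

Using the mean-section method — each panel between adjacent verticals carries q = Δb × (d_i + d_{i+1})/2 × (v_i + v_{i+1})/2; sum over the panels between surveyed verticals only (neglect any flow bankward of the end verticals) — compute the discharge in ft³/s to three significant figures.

73.4 ft³/s

Panel 1-2: Δb = 12.6 ft, d̄ = (0.00+1.31)/2 = 0.655, v̄ = (0.00+1.59)/2 = 0.795 → q = 12.6×0.655×0.795 = 6.561 ft³/s
Panel 2-3: Δb = 15.4 ft, d̄ = (1.31+1.80)/2 = 1.555, v̄ = (1.59+1.62)/2 = 1.605 → q = 15.4×1.555×1.605 = 38.43 ft³/s
Panel 3-4: Δb = 13.2 ft, d̄ = (1.80+1.05)/2 = 1.425, v̄ = (1.62+1.11)/2 = 1.365 → q = 13.2×1.425×1.365 = 25.68 ft³/s
Panel 4-5: Δb = 9.5 ft, d̄ = (1.05+0.00)/2 = 0.525, v̄ = (1.11+0.00)/2 = 0.555 → q = 9.5×0.525×0.555 = 2.768 ft³/s
Q = Σ q = 73.44 ft³/s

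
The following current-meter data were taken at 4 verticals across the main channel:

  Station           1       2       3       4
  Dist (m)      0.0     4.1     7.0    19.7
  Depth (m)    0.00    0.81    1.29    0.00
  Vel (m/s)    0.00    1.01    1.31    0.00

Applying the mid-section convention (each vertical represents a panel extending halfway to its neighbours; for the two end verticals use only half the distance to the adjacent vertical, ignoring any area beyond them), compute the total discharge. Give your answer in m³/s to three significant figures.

w_2 = (7.0 − 0.0)/2 = 3.5 m; q_2 = 1.01 × 0.81 × 3.5 = 2.863 m³/s
w_3 = (19.7 − 4.1)/2 = 7.8 m; q_3 = 1.31 × 1.29 × 7.8 = 13.18 m³/s
Stations 1, 4 contribute zero (depth or velocity is 0).
Q = Σ qᵢ = 16.04 m³/s

16.0 m³/s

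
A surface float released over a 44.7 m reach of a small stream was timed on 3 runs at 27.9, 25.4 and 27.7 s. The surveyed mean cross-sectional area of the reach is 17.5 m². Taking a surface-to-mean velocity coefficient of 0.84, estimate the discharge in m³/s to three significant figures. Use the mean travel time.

t̄ = (27.9 + 25.4 + 27.7) / 3 = 27 s
v_surface = L / t̄ = 44.7 / 27 = 1.656 m/s
v_mean = 0.84 × 1.656 = 1.391 m/s
Q = A × v_mean = 17.5 × 1.391 = 24.34 m³/s

24.3 m³/s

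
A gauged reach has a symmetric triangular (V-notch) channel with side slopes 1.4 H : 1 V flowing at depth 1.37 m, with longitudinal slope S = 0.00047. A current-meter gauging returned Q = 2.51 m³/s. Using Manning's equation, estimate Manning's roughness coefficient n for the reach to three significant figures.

0.0154

A = z·y² = 1.4×1.37² = 2.628 m²
P = 2y√(1+z²) = 2×1.37×√(1+1.4²) = 4.714 m
R = A/P = 2.628/4.714 = 0.5574 m
n = (1/Q)·A·R^(2/3)·S^(1/2) = (1/2.51) × 2.628 × 0.6773 × 0.02168 = 0.01537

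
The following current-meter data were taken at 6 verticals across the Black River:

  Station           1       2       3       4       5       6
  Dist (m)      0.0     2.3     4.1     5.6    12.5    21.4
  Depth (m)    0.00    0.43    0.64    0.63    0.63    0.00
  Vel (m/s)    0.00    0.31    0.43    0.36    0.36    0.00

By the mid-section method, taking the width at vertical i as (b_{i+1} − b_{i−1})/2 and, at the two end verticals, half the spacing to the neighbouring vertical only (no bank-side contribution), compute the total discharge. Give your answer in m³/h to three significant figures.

12500 m³/h

w_2 = (4.1 − 0.0)/2 = 2.05 m; q_2 = 0.31 × 0.43 × 2.05 = 0.2733 m³/s
w_3 = (5.6 − 2.3)/2 = 1.65 m; q_3 = 0.43 × 0.64 × 1.65 = 0.4541 m³/s
w_4 = (12.5 − 4.1)/2 = 4.2 m; q_4 = 0.36 × 0.63 × 4.2 = 0.9526 m³/s
w_5 = (21.4 − 5.6)/2 = 7.9 m; q_5 = 0.36 × 0.63 × 7.9 = 1.792 m³/s
Stations 1, 6 contribute zero (depth or velocity is 0).
Q = Σ qᵢ = 3.472 m³/s
= 3.472 × 3600 = 12500 m³/h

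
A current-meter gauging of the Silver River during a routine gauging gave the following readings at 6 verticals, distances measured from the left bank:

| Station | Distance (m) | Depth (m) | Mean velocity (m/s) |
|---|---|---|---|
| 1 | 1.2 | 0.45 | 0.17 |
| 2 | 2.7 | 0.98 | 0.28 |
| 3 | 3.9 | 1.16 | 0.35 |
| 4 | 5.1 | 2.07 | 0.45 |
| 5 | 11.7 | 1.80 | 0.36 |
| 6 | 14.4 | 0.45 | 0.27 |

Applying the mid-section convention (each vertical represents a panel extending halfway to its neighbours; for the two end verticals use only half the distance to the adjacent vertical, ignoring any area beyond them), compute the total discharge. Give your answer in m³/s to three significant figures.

w_1 = (2.7 − 1.2)/2 = 0.75 m; q_1 = 0.17 × 0.45 × 0.75 = 0.05738 m³/s
w_2 = (3.9 − 1.2)/2 = 1.35 m; q_2 = 0.28 × 0.98 × 1.35 = 0.3704 m³/s
w_3 = (5.1 − 2.7)/2 = 1.2 m; q_3 = 0.35 × 1.16 × 1.2 = 0.4872 m³/s
w_4 = (11.7 − 3.9)/2 = 3.9 m; q_4 = 0.45 × 2.07 × 3.9 = 3.633 m³/s
w_5 = (14.4 − 5.1)/2 = 4.65 m; q_5 = 0.36 × 1.80 × 4.65 = 3.013 m³/s
w_6 = (14.4 − 11.7)/2 = 1.35 m; q_6 = 0.27 × 0.45 × 1.35 = 0.1640 m³/s
Q = Σ qᵢ = 7.725 m³/s

7.73 m³/s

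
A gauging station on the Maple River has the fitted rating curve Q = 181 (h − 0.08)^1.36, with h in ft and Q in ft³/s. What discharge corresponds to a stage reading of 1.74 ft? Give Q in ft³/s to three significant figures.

Q = 181 × (1.74 − 0.08)^1.36 = 181 × 1.66^1.36 = 360.6 ft³/s

361 ft³/s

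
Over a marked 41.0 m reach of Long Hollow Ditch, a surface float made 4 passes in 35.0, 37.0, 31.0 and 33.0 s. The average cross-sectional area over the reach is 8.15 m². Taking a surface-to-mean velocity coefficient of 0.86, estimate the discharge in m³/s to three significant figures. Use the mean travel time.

t̄ = (35.0 + 37.0 + 31.0 + 33.0) / 4 = 34 s
v_surface = L / t̄ = 41.0 / 34 = 1.206 m/s
v_mean = 0.86 × 1.206 = 1.037 m/s
Q = A × v_mean = 8.15 × 1.037 = 8.452 m³/s

8.45 m³/s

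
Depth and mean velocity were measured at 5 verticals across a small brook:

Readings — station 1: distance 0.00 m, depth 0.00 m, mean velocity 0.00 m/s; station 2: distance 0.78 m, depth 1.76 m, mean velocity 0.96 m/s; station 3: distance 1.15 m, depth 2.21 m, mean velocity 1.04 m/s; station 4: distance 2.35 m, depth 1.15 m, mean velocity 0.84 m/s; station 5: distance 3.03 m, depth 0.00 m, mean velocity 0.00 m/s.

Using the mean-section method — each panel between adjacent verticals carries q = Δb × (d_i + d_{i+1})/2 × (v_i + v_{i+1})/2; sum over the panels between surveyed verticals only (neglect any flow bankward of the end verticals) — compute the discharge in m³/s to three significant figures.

3.12 m³/s

Panel 1-2: Δb = 0.78 m, d̄ = (0.00+1.76)/2 = 0.88, v̄ = (0.00+0.96)/2 = 0.48 → q = 0.78×0.88×0.48 = 0.3295 m³/s
Panel 2-3: Δb = 0.37 m, d̄ = (1.76+2.21)/2 = 1.985, v̄ = (0.96+1.04)/2 = 1 → q = 0.37×1.985×1 = 0.7345 m³/s
Panel 3-4: Δb = 1.2 m, d̄ = (2.21+1.15)/2 = 1.68, v̄ = (1.04+0.84)/2 = 0.94 → q = 1.2×1.68×0.94 = 1.895 m³/s
Panel 4-5: Δb = 0.68 m, d̄ = (1.15+0.00)/2 = 0.575, v̄ = (0.84+0.00)/2 = 0.42 → q = 0.68×0.575×0.42 = 0.1642 m³/s
Q = Σ q = 3.123 m³/s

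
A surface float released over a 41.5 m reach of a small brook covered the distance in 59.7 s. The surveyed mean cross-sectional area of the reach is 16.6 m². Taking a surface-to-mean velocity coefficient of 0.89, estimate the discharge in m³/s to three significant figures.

v_surface = L / t̄ = 41.5 / 59.7 = 0.6951 m/s
v_mean = 0.89 × 0.6951 = 0.6187 m/s
Q = A × v_mean = 16.6 × 0.6187 = 10.27 m³/s

10.3 m³/s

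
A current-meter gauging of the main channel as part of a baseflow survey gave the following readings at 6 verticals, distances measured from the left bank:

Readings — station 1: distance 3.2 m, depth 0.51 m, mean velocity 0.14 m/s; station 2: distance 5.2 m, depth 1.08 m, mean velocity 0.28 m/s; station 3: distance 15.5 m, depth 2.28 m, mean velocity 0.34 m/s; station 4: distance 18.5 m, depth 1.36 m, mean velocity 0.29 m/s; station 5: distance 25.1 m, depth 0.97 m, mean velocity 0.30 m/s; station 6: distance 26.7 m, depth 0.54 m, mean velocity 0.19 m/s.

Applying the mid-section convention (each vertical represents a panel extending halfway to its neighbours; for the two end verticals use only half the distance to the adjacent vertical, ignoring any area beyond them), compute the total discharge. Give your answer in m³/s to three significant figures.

10.3 m³/s

w_1 = (5.2 − 3.2)/2 = 1 m; q_1 = 0.14 × 0.51 × 1 = 0.07140 m³/s
w_2 = (15.5 − 3.2)/2 = 6.15 m; q_2 = 0.28 × 1.08 × 6.15 = 1.860 m³/s
w_3 = (18.5 − 5.2)/2 = 6.65 m; q_3 = 0.34 × 2.28 × 6.65 = 5.155 m³/s
w_4 = (25.1 − 15.5)/2 = 4.8 m; q_4 = 0.29 × 1.36 × 4.8 = 1.893 m³/s
w_5 = (26.7 − 18.5)/2 = 4.1 m; q_5 = 0.30 × 0.97 × 4.1 = 1.193 m³/s
w_6 = (26.7 − 25.1)/2 = 0.8 m; q_6 = 0.19 × 0.54 × 0.8 = 0.08208 m³/s
Q = Σ qᵢ = 10.25 m³/s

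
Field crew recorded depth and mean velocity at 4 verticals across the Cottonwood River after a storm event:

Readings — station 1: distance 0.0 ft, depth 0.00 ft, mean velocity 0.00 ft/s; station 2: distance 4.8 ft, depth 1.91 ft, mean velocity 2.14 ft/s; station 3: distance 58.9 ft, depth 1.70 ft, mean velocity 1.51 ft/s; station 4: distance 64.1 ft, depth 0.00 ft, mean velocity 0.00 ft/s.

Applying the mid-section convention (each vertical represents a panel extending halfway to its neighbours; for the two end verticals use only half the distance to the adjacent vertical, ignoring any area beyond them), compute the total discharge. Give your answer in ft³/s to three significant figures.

w_2 = (58.9 − 0.0)/2 = 29.45 ft; q_2 = 2.14 × 1.91 × 29.45 = 120.4 ft³/s
w_3 = (64.1 − 4.8)/2 = 29.65 ft; q_3 = 1.51 × 1.70 × 29.65 = 76.11 ft³/s
Stations 1, 4 contribute zero (depth or velocity is 0).
Q = Σ qᵢ = 196.5 ft³/s

196 ft³/s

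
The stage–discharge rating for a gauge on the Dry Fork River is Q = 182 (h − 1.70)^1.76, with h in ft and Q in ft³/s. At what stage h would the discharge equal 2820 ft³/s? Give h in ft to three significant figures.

h − h₀ = (Q/C)^(1/b) = (2820/182)^(1/1.76) = 4.745 ft
h = 1.70 + 4.745 = 6.445 ft

6.45 ft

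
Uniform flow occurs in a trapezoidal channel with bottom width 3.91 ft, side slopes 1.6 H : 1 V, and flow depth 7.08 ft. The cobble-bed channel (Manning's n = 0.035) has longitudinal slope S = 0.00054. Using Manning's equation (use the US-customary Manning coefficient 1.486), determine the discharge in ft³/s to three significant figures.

246 ft³/s

A = (b + z·y)·y = (3.91 + 1.6×7.08)×7.08 = 107.9 ft²
P = b + 2y√(1+z²) = 3.91 + 2×7.08×√(1+1.6²) = 30.63 ft
R = A/P = 107.9/30.63 = 3.523 ft
Q = (1.486/n)·A·R^(2/3)·S^(1/2) = (1.486/0.035) × 107.9 × 3.523^(2/3) × 0.00054^(1/2) = 246.4 ft³/s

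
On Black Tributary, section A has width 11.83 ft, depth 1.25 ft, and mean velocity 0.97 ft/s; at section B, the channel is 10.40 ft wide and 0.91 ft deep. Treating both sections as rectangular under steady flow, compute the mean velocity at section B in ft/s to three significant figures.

Q = A₁V₁ = (11.83×1.25) × 0.97 = 14.34 ft³/s
A₂ = 10.40 × 0.91 = 9.464 ft²
V₂ = Q/A₂ = 14.34/9.464 = 1.516 ft/s

1.52 ft/s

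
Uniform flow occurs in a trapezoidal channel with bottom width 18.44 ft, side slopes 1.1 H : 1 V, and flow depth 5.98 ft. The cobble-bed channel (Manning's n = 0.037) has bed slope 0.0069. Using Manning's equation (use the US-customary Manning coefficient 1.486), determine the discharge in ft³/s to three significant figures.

A = (b + z·y)·y = (18.44 + 1.1×5.98)×5.98 = 149.6 ft²
P = b + 2y√(1+z²) = 18.44 + 2×5.98×√(1+1.1²) = 36.22 ft
R = A/P = 149.6/36.22 = 4.131 ft
Q = (1.486/n)·A·R^(2/3)·S^(1/2) = (1.486/0.037) × 149.6 × 4.131^(2/3) × 0.0069^(1/2) = 1285 ft³/s

1280 ft³/s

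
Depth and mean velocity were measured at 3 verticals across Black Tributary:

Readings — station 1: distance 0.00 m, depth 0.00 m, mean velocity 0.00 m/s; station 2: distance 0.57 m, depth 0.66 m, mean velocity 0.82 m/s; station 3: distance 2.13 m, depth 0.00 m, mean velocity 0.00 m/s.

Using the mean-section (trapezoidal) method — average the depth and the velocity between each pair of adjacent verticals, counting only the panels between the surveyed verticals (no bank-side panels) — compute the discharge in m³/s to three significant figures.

Panel 1-2: Δb = 0.57 m, d̄ = (0.00+0.66)/2 = 0.33, v̄ = (0.00+0.82)/2 = 0.41 → q = 0.57×0.33×0.41 = 0.07712 m³/s
Panel 2-3: Δb = 1.56 m, d̄ = (0.66+0.00)/2 = 0.33, v̄ = (0.82+0.00)/2 = 0.41 → q = 1.56×0.33×0.41 = 0.2111 m³/s
Q = Σ q = 0.2882 m³/s

0.288 m³/s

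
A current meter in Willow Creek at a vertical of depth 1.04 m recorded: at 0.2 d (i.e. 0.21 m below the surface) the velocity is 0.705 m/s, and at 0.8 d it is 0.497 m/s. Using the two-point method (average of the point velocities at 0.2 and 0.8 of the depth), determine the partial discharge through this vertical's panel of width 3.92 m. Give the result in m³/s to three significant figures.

2.45 m³/s

v̄ = (0.705 + 0.497) / 2 = 0.6010 m/s
q = v̄ × d × w = 0.6010 × 1.04 × 3.92 = 2.450 m³/s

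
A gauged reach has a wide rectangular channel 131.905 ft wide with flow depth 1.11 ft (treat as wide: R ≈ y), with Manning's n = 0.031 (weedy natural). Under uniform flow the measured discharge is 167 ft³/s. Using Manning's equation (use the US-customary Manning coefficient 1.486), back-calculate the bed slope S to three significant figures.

0.000493

A = b·y = 131.905 × 1.11 = 146.4 ft²
Wide channel: R ≈ y = 1.11 ft
S = (Q·n / (1.486·A·R^(2/3)))² = (167×0.031 / (1.486×146.4×1.072))² = 0.0004926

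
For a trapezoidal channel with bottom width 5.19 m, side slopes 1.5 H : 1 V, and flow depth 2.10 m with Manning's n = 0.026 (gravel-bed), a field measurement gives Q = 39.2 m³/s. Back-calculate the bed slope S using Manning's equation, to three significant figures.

A = (b + z·y)·y = (5.19 + 1.5×2.10)×2.10 = 17.51 m²
P = b + 2y√(1+z²) = 5.19 + 2×2.10×√(1+1.5²) = 12.76 m
R = A/P = 17.51/12.76 = 1.372 m
S = (Q·n / (1·A·R^(2/3)))² = (39.2×0.026 / (1×17.51×1.235))² = 0.002220

0.00222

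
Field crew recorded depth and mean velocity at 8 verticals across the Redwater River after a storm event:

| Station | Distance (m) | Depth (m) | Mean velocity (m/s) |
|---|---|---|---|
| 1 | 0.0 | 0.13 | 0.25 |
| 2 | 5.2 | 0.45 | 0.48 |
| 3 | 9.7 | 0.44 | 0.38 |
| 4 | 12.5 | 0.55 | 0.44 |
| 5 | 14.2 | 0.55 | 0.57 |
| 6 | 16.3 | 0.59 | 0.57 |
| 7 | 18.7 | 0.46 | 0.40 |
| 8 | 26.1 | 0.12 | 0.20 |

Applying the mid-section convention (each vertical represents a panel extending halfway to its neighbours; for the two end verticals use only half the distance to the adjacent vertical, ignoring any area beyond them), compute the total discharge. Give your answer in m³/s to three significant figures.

w_1 = (5.2 − 0.0)/2 = 2.6 m; q_1 = 0.25 × 0.13 × 2.6 = 0.08450 m³/s
w_2 = (9.7 − 0.0)/2 = 4.85 m; q_2 = 0.48 × 0.45 × 4.85 = 1.048 m³/s
w_3 = (12.5 − 5.2)/2 = 3.65 m; q_3 = 0.38 × 0.44 × 3.65 = 0.6103 m³/s
w_4 = (14.2 − 9.7)/2 = 2.25 m; q_4 = 0.44 × 0.55 × 2.25 = 0.5445 m³/s
w_5 = (16.3 − 12.5)/2 = 1.9 m; q_5 = 0.57 × 0.55 × 1.9 = 0.5957 m³/s
w_6 = (18.7 − 14.2)/2 = 2.25 m; q_6 = 0.57 × 0.59 × 2.25 = 0.7567 m³/s
w_7 = (26.1 − 16.3)/2 = 4.9 m; q_7 = 0.40 × 0.46 × 4.9 = 0.9016 m³/s
w_8 = (26.1 − 18.7)/2 = 3.7 m; q_8 = 0.20 × 0.12 × 3.7 = 0.08880 m³/s
Q = Σ qᵢ = 4.630 m³/s

4.63 m³/s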